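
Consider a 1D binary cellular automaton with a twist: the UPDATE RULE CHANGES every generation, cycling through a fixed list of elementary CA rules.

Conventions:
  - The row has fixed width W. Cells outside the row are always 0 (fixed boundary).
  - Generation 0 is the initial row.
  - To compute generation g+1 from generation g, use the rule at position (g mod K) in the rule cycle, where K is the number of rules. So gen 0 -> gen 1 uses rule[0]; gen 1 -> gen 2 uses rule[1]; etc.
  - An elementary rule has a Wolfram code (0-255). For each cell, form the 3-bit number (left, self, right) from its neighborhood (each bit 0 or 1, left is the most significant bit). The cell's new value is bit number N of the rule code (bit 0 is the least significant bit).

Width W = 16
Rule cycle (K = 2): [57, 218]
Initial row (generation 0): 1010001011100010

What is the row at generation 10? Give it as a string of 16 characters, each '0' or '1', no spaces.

Gen 0: 1010001011100010
Gen 1 (rule 57): 0101100110011001
Gen 2 (rule 218): 1001111111111110
Gen 3 (rule 57): 0101000000000001
Gen 4 (rule 218): 1000100000000010
Gen 5 (rule 57): 0110011111111001
Gen 6 (rule 218): 1111111111111110
Gen 7 (rule 57): 1000000000000001
Gen 8 (rule 218): 0100000000000010
Gen 9 (rule 57): 0011111111111001
Gen 10 (rule 218): 0111111111111110

Answer: 0111111111111110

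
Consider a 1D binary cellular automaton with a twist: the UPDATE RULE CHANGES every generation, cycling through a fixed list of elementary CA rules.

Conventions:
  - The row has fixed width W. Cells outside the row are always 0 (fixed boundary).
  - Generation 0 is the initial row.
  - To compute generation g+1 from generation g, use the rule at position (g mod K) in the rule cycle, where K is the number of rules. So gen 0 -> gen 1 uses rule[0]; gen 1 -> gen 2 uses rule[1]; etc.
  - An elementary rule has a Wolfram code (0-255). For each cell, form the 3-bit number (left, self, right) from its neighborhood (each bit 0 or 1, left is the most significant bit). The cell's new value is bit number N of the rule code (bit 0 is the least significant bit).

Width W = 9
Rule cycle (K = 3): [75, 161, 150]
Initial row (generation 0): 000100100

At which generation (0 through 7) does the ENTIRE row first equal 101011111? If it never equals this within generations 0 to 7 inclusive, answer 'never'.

Answer: 4

Derivation:
Gen 0: 000100100
Gen 1 (rule 75): 111001001
Gen 2 (rule 161): 010000000
Gen 3 (rule 150): 111000000
Gen 4 (rule 75): 101011111
Gen 5 (rule 161): 010101110
Gen 6 (rule 150): 110100101
Gen 7 (rule 75): 110001000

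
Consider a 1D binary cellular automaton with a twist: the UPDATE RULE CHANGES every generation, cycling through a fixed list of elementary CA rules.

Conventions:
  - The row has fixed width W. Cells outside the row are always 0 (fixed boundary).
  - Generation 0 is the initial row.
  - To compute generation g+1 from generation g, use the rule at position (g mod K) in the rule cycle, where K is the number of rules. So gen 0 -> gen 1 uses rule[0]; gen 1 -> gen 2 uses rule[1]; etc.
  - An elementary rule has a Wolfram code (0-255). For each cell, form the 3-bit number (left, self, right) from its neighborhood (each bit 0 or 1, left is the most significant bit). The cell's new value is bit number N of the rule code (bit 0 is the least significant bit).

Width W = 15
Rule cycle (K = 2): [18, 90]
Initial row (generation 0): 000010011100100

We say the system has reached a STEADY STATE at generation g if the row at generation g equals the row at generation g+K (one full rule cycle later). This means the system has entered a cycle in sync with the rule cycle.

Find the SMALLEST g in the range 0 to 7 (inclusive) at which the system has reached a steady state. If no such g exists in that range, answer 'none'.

Answer: none

Derivation:
Gen 0: 000010011100100
Gen 1 (rule 18): 000101100011010
Gen 2 (rule 90): 001001110111001
Gen 3 (rule 18): 010110000000110
Gen 4 (rule 90): 100111000001111
Gen 5 (rule 18): 011000100010000
Gen 6 (rule 90): 111101010101000
Gen 7 (rule 18): 000000000000100
Gen 8 (rule 90): 000000000001010
Gen 9 (rule 18): 000000000010001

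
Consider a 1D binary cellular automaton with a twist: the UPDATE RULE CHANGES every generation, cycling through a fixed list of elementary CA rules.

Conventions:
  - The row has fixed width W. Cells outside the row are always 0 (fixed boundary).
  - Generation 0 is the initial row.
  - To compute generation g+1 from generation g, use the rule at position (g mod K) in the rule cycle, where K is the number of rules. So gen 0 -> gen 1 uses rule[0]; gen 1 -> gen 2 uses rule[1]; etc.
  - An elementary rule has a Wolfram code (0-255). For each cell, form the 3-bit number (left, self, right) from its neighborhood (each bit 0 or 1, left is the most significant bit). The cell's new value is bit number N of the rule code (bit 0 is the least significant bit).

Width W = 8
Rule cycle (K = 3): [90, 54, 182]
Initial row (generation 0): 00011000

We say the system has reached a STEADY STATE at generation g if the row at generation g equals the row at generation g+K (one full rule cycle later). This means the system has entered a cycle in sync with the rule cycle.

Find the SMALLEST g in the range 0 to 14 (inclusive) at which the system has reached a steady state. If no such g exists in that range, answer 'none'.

Gen 0: 00011000
Gen 1 (rule 90): 00111100
Gen 2 (rule 54): 01000010
Gen 3 (rule 182): 11100111
Gen 4 (rule 90): 10111101
Gen 5 (rule 54): 11000011
Gen 6 (rule 182): 00100100
Gen 7 (rule 90): 01011010
Gen 8 (rule 54): 11100111
Gen 9 (rule 182): 01011010
Gen 10 (rule 90): 10011001
Gen 11 (rule 54): 11100111
Gen 12 (rule 182): 01011010
Gen 13 (rule 90): 10011001
Gen 14 (rule 54): 11100111
Gen 15 (rule 182): 01011010
Gen 16 (rule 90): 10011001
Gen 17 (rule 54): 11100111

Answer: 8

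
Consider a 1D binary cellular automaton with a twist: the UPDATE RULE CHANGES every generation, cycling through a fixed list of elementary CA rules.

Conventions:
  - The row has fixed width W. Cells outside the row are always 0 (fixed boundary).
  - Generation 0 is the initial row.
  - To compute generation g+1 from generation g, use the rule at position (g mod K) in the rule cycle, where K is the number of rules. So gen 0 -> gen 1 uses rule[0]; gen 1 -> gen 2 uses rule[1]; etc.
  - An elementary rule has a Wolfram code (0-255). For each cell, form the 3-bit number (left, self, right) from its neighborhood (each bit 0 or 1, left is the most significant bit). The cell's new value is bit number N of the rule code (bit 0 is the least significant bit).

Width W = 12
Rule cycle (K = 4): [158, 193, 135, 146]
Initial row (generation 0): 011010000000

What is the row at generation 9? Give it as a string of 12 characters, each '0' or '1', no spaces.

Answer: 011100111101

Derivation:
Gen 0: 011010000000
Gen 1 (rule 158): 110011000000
Gen 2 (rule 193): 010001011111
Gen 3 (rule 135): 110111001110
Gen 4 (rule 146): 000010110101
Gen 5 (rule 158): 000110100101
Gen 6 (rule 193): 110010000000
Gen 7 (rule 135): 000110111111
Gen 8 (rule 146): 001000011110
Gen 9 (rule 158): 011100111101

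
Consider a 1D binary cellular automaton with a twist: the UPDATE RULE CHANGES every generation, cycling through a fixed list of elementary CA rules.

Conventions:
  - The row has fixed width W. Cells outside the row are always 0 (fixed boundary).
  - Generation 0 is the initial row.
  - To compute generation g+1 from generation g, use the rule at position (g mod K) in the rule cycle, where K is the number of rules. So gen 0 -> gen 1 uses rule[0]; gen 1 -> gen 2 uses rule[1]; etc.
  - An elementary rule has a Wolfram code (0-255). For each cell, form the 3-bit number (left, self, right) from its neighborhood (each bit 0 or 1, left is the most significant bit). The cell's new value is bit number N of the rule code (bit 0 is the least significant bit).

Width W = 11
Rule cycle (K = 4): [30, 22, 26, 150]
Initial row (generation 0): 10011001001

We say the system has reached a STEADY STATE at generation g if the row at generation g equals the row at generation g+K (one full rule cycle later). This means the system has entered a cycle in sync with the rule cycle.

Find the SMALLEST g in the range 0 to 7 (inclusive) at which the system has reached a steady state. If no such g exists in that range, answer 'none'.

Gen 0: 10011001001
Gen 1 (rule 30): 11110111111
Gen 2 (rule 22): 00000000000
Gen 3 (rule 26): 00000000000
Gen 4 (rule 150): 00000000000
Gen 5 (rule 30): 00000000000
Gen 6 (rule 22): 00000000000
Gen 7 (rule 26): 00000000000
Gen 8 (rule 150): 00000000000
Gen 9 (rule 30): 00000000000
Gen 10 (rule 22): 00000000000
Gen 11 (rule 26): 00000000000

Answer: 2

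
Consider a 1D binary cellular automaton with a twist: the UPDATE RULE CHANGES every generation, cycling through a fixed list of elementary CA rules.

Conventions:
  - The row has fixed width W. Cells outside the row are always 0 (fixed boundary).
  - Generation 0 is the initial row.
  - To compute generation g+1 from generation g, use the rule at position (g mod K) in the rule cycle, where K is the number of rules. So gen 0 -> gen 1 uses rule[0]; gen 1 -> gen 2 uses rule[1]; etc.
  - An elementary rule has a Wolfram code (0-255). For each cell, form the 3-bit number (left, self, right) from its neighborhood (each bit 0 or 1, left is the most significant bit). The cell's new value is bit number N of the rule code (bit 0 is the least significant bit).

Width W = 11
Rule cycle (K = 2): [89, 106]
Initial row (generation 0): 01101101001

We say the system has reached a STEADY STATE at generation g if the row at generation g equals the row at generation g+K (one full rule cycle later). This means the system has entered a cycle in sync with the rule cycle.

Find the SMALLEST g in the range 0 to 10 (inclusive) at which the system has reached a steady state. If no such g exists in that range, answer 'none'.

Answer: none

Derivation:
Gen 0: 01101101001
Gen 1 (rule 89): 01101100100
Gen 2 (rule 106): 11111101000
Gen 3 (rule 89): 10000100111
Gen 4 (rule 106): 00001001101
Gen 5 (rule 89): 11100101100
Gen 6 (rule 106): 10101011100
Gen 7 (rule 89): 00000010111
Gen 8 (rule 106): 00000101101
Gen 9 (rule 89): 11110001100
Gen 10 (rule 106): 10010011100
Gen 11 (rule 89): 01001010111
Gen 12 (rule 106): 10010101101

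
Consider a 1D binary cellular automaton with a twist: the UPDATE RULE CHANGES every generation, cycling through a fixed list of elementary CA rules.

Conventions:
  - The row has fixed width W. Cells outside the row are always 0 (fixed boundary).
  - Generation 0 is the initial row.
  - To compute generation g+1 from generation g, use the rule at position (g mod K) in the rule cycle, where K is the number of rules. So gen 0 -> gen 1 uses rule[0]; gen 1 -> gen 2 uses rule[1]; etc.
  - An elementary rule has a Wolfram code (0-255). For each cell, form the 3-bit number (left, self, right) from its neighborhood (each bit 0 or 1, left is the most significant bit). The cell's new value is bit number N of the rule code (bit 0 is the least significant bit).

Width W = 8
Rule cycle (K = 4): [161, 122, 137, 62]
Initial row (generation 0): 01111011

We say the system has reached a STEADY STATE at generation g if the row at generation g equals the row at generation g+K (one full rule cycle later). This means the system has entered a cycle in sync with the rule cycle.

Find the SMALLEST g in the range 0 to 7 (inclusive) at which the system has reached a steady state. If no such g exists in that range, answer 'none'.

Answer: none

Derivation:
Gen 0: 01111011
Gen 1 (rule 161): 00110100
Gen 2 (rule 122): 01111010
Gen 3 (rule 137): 01110000
Gen 4 (rule 62): 11001000
Gen 5 (rule 161): 00000011
Gen 6 (rule 122): 00000111
Gen 7 (rule 137): 11110110
Gen 8 (rule 62): 10001101
Gen 9 (rule 161): 00100010
Gen 10 (rule 122): 01010101
Gen 11 (rule 137): 00000000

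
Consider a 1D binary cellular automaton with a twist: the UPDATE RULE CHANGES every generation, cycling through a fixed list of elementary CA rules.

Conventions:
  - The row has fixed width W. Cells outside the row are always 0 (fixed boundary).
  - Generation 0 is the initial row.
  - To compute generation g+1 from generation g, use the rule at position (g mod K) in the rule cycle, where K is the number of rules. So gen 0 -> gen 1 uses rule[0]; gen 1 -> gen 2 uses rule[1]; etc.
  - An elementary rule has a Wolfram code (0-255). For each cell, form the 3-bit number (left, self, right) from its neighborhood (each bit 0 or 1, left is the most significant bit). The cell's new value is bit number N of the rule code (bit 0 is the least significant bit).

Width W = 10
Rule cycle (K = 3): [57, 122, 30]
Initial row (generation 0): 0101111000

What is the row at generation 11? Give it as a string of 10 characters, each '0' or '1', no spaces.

Gen 0: 0101111000
Gen 1 (rule 57): 0011000111
Gen 2 (rule 122): 0111101101
Gen 3 (rule 30): 1100001001
Gen 4 (rule 57): 1011100100
Gen 5 (rule 122): 0110111010
Gen 6 (rule 30): 1100100011
Gen 7 (rule 57): 1010011010
Gen 8 (rule 122): 0101111101
Gen 9 (rule 30): 1101000001
Gen 10 (rule 57): 1010111100
Gen 11 (rule 122): 0101100110

Answer: 0101100110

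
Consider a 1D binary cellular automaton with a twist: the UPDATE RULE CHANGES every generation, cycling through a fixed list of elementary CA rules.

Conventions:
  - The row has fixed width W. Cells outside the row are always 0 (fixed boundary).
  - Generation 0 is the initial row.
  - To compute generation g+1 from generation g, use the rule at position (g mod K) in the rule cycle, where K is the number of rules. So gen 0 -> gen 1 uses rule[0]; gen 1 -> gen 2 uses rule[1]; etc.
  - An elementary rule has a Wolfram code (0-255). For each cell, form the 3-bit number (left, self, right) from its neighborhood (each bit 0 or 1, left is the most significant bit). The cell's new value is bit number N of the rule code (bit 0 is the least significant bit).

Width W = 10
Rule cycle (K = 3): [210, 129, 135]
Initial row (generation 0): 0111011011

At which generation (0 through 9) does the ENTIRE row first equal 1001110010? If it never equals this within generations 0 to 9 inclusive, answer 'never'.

Answer: never

Derivation:
Gen 0: 0111011011
Gen 1 (rule 210): 1011001001
Gen 2 (rule 129): 0000000000
Gen 3 (rule 135): 1111111111
Gen 4 (rule 210): 0111111111
Gen 5 (rule 129): 0011111110
Gen 6 (rule 135): 1101111100
Gen 7 (rule 210): 0100111110
Gen 8 (rule 129): 0000011100
Gen 9 (rule 135): 1111101001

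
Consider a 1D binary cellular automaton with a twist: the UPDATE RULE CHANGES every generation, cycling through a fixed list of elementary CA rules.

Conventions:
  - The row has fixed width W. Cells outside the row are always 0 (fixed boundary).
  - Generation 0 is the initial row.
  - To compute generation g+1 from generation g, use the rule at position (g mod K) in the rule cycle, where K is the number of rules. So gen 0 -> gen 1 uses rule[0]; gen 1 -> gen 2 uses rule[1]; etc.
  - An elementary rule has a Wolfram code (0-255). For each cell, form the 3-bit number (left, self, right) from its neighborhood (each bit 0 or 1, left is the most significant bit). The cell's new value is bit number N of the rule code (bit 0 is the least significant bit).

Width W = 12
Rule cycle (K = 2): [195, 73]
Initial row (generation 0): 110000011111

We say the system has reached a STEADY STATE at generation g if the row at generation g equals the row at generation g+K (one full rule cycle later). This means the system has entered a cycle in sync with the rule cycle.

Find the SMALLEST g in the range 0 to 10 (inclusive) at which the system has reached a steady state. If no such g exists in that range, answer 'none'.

Answer: none

Derivation:
Gen 0: 110000011111
Gen 1 (rule 195): 010111101111
Gen 2 (rule 73): 000100101001
Gen 3 (rule 195): 111001000010
Gen 4 (rule 73): 101000011000
Gen 5 (rule 195): 000011101011
Gen 6 (rule 73): 111010100011
Gen 7 (rule 195): 011000001101
Gen 8 (rule 73): 011011101100
Gen 9 (rule 195): 101001100101
Gen 10 (rule 73): 000001100000
Gen 11 (rule 195): 111110101111
Gen 12 (rule 73): 100010001001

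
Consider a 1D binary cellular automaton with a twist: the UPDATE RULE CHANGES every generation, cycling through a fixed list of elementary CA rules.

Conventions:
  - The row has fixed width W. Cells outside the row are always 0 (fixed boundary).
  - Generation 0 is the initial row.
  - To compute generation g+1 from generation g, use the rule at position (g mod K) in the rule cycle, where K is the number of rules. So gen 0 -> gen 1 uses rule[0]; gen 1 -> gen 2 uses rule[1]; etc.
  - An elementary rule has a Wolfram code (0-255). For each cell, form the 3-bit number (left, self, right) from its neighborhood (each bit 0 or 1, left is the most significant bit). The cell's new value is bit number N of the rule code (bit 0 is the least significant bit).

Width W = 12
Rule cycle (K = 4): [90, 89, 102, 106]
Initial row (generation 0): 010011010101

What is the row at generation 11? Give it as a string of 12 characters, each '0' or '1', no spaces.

Gen 0: 010011010101
Gen 1 (rule 90): 101111000000
Gen 2 (rule 89): 001001111111
Gen 3 (rule 102): 011010000001
Gen 4 (rule 106): 111100000010
Gen 5 (rule 90): 100110000101
Gen 6 (rule 89): 010111110000
Gen 7 (rule 102): 111000010000
Gen 8 (rule 106): 101000100000
Gen 9 (rule 90): 000101010000
Gen 10 (rule 89): 110000001111
Gen 11 (rule 102): 010000010001

Answer: 010000010001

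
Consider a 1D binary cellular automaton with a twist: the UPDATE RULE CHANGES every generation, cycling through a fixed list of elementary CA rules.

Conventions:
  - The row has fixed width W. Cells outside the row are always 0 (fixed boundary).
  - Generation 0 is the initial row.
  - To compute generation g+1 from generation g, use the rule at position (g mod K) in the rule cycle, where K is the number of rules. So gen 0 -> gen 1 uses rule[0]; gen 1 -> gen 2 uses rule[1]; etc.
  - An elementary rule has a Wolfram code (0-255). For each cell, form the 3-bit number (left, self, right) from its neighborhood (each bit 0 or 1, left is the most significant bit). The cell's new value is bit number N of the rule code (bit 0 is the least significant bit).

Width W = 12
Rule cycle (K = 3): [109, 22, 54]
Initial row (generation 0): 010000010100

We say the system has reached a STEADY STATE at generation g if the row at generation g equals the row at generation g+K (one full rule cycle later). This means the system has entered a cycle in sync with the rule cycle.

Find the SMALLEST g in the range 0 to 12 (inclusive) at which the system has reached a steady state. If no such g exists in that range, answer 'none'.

Gen 0: 010000010100
Gen 1 (rule 109): 010111011101
Gen 2 (rule 22): 110000000001
Gen 3 (rule 54): 001000000011
Gen 4 (rule 109): 101011111011
Gen 5 (rule 22): 101000000000
Gen 6 (rule 54): 111100000000
Gen 7 (rule 109): 100101111111
Gen 8 (rule 22): 111100000000
Gen 9 (rule 54): 000010000000
Gen 10 (rule 109): 111010111111
Gen 11 (rule 22): 000010000000
Gen 12 (rule 54): 000111000000
Gen 13 (rule 109): 110101011111
Gen 14 (rule 22): 000101000000
Gen 15 (rule 54): 001111100000

Answer: none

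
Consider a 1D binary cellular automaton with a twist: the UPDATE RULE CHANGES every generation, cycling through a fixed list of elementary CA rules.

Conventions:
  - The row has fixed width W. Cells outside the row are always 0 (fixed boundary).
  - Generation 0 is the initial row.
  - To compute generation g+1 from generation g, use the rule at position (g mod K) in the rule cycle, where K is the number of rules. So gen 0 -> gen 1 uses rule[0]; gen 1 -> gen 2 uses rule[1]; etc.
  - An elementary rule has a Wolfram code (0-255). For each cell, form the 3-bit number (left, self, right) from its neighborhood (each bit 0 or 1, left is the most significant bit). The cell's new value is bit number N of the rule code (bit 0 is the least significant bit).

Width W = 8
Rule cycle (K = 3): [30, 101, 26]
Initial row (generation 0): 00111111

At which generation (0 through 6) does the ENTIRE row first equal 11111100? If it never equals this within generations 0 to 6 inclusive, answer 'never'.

Gen 0: 00111111
Gen 1 (rule 30): 01100000
Gen 2 (rule 101): 00101111
Gen 3 (rule 26): 01001000
Gen 4 (rule 30): 11111100
Gen 5 (rule 101): 00000101
Gen 6 (rule 26): 00001000

Answer: 4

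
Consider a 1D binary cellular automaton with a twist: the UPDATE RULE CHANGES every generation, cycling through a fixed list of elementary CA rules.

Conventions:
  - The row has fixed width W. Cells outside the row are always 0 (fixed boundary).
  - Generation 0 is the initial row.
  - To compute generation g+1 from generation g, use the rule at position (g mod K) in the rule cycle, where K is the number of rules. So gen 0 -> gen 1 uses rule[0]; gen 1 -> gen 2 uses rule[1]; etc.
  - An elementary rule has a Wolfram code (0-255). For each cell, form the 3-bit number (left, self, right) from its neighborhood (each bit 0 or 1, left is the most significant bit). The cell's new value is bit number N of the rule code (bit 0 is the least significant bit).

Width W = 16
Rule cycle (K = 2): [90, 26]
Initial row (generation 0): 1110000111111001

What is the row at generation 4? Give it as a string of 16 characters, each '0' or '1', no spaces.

Gen 0: 1110000111111001
Gen 1 (rule 90): 1011001100001110
Gen 2 (rule 26): 0010111010011001
Gen 3 (rule 90): 0100101001111110
Gen 4 (rule 26): 1011000111000001

Answer: 1011000111000001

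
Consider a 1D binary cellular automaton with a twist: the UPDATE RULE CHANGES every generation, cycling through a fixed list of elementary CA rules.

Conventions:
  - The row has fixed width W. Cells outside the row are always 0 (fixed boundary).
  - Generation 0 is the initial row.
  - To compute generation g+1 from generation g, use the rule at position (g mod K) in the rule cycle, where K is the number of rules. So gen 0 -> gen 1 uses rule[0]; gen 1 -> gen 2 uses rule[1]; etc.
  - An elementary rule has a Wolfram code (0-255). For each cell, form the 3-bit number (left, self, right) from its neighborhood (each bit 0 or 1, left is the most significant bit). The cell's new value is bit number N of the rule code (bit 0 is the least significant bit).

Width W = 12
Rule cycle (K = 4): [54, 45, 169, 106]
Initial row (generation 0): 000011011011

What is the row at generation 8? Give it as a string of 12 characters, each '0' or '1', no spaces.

Gen 0: 000011011011
Gen 1 (rule 54): 000100100100
Gen 2 (rule 45): 110100100101
Gen 3 (rule 169): 101000000010
Gen 4 (rule 106): 010000000100
Gen 5 (rule 54): 111000001110
Gen 6 (rule 45): 100011101000
Gen 7 (rule 169): 001011010011
Gen 8 (rule 106): 010111100111

Answer: 010111100111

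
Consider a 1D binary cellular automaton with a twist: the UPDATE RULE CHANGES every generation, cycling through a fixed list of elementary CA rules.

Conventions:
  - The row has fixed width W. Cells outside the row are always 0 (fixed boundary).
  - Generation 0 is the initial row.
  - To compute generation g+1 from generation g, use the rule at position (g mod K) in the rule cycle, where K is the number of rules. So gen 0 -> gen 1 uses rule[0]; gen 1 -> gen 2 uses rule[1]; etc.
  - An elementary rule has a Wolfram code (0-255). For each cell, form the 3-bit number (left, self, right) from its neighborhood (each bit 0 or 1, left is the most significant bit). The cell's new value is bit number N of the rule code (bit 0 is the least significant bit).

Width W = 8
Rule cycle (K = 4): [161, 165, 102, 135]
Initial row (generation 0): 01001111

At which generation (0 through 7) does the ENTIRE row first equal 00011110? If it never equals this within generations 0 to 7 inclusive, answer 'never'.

Gen 0: 01001111
Gen 1 (rule 161): 00000110
Gen 2 (rule 165): 11110000
Gen 3 (rule 102): 00010000
Gen 4 (rule 135): 11110111
Gen 5 (rule 161): 01101010
Gen 6 (rule 165): 00011110
Gen 7 (rule 102): 00100010

Answer: 6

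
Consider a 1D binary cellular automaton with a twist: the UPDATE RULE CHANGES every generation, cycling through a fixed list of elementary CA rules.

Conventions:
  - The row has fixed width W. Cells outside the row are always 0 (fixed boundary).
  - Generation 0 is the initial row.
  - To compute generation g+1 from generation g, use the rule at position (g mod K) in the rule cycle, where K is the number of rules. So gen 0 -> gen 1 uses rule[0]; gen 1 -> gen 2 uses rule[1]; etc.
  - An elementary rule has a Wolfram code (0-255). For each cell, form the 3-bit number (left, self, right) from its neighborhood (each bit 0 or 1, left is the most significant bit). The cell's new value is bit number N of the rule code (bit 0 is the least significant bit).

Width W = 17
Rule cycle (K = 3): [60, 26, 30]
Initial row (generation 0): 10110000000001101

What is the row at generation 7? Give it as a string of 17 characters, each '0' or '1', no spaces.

Answer: 00001010111110100

Derivation:
Gen 0: 10110000000001101
Gen 1 (rule 60): 11101000000001011
Gen 2 (rule 26): 10000100000010010
Gen 3 (rule 30): 11001110000111111
Gen 4 (rule 60): 10101001000100000
Gen 5 (rule 26): 00000110101010000
Gen 6 (rule 30): 00001100101011000
Gen 7 (rule 60): 00001010111110100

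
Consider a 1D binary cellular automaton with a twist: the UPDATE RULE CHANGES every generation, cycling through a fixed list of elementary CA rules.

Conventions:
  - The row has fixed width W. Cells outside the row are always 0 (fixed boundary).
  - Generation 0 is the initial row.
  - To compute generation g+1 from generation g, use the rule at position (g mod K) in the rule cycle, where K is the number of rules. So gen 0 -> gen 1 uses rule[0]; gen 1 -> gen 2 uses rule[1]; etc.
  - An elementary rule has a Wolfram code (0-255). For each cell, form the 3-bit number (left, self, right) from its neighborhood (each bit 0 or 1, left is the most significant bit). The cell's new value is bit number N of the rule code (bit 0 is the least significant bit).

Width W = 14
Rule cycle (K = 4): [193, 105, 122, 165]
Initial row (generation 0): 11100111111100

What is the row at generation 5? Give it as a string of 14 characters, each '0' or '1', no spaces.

Answer: 00100111010010

Derivation:
Gen 0: 11100111111100
Gen 1 (rule 193): 01100011111101
Gen 2 (rule 105): 01101010000110
Gen 3 (rule 122): 11110101001111
Gen 4 (rule 165): 01101111000110
Gen 5 (rule 193): 00100111010010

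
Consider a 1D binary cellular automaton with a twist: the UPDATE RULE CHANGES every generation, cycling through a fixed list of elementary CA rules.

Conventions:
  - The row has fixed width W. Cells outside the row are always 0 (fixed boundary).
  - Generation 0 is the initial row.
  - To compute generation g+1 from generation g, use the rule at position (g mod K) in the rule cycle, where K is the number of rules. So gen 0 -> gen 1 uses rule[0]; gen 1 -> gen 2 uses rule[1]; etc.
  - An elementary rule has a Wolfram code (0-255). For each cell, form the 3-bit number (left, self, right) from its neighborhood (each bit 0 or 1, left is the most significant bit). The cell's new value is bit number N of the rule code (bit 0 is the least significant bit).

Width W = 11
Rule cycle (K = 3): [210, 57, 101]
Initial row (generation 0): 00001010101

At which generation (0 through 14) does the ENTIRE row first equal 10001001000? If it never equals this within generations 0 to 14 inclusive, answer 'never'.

Answer: never

Derivation:
Gen 0: 00001010101
Gen 1 (rule 210): 00010000000
Gen 2 (rule 57): 11001111111
Gen 3 (rule 101): 01000000001
Gen 4 (rule 210): 10100000010
Gen 5 (rule 57): 01011111001
Gen 6 (rule 101): 01100001001
Gen 7 (rule 210): 10110010110
Gen 8 (rule 57): 01101001101
Gen 9 (rule 101): 00111000111
Gen 10 (rule 210): 01011101011
Gen 11 (rule 57): 00110010110
Gen 12 (rule 101): 10010011010
Gen 13 (rule 210): 01101101001
Gen 14 (rule 57): 01011010100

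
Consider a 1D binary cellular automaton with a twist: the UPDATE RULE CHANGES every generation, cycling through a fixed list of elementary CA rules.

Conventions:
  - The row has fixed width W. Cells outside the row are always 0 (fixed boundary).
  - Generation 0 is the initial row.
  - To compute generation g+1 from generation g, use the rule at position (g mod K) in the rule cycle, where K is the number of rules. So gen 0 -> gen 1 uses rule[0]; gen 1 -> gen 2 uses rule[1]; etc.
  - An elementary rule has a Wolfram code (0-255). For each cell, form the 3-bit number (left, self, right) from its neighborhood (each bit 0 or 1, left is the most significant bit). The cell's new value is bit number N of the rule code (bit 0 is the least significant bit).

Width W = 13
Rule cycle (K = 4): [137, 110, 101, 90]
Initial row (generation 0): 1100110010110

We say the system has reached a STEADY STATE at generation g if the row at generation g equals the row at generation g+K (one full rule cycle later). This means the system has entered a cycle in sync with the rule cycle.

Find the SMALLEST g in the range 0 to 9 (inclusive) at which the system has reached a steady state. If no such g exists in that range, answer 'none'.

Gen 0: 1100110010110
Gen 1 (rule 137): 1000100000100
Gen 2 (rule 110): 1001100001100
Gen 3 (rule 101): 1000101100101
Gen 4 (rule 90): 0101001111000
Gen 5 (rule 137): 0000001110011
Gen 6 (rule 110): 0000011010111
Gen 7 (rule 101): 1111001111001
Gen 8 (rule 90): 1001111001110
Gen 9 (rule 137): 0001110001100
Gen 10 (rule 110): 0011010011100
Gen 11 (rule 101): 1001110000101
Gen 12 (rule 90): 0111011001000
Gen 13 (rule 137): 0110010000011

Answer: none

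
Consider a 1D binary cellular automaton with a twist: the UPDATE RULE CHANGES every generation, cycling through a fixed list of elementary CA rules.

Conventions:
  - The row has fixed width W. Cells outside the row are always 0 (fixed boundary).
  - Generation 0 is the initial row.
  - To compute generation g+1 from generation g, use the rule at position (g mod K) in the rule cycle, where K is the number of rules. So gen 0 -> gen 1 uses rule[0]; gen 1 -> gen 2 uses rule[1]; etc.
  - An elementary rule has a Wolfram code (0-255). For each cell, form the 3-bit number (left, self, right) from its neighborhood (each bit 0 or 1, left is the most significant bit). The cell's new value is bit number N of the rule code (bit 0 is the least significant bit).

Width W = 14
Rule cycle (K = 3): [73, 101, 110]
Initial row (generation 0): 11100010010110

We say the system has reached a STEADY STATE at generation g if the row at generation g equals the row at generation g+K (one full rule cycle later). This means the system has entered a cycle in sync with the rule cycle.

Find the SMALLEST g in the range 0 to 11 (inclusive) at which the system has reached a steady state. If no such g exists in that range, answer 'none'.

Answer: none

Derivation:
Gen 0: 11100010010110
Gen 1 (rule 73): 10101000000110
Gen 2 (rule 101): 11111011110010
Gen 3 (rule 110): 10001110010110
Gen 4 (rule 73): 00101010000110
Gen 5 (rule 101): 10111110110010
Gen 6 (rule 110): 11100011110110
Gen 7 (rule 73): 10101010010110
Gen 8 (rule 101): 11111110011010
Gen 9 (rule 110): 10000010111110
Gen 10 (rule 73): 00111000100010
Gen 11 (rule 101): 10001010101010
Gen 12 (rule 110): 10011111111110
Gen 13 (rule 73): 00010000000010
Gen 14 (rule 101): 11010111111010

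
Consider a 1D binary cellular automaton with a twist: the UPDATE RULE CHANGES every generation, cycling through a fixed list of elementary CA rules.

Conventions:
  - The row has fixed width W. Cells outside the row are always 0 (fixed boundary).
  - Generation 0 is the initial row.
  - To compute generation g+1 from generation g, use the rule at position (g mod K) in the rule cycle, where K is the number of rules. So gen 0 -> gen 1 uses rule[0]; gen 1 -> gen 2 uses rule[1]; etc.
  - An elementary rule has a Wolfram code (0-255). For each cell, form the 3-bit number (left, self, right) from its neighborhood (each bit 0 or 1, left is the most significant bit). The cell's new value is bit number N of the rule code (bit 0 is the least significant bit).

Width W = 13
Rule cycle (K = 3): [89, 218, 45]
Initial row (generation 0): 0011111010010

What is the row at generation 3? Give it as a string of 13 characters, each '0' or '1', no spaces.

Gen 0: 0011111010010
Gen 1 (rule 89): 1010001001001
Gen 2 (rule 218): 0001010110110
Gen 3 (rule 45): 1101111101100

Answer: 1101111101100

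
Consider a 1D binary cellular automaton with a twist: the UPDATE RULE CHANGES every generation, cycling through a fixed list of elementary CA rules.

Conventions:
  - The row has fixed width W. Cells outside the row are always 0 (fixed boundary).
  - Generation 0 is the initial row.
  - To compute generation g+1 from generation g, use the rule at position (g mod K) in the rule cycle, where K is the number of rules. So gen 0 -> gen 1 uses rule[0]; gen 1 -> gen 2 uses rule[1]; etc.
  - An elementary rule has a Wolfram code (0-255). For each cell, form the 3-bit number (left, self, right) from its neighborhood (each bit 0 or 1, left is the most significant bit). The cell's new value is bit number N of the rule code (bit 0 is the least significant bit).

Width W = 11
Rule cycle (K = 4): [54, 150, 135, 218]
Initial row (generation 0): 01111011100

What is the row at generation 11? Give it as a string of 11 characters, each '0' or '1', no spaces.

Gen 0: 01111011100
Gen 1 (rule 54): 10000100010
Gen 2 (rule 150): 11001110111
Gen 3 (rule 135): 00010100010
Gen 4 (rule 218): 00100010101
Gen 5 (rule 54): 01110111111
Gen 6 (rule 150): 10100011110
Gen 7 (rule 135): 10101101100
Gen 8 (rule 218): 00001101110
Gen 9 (rule 54): 00010010001
Gen 10 (rule 150): 00111111011
Gen 11 (rule 135): 11011110000

Answer: 11011110000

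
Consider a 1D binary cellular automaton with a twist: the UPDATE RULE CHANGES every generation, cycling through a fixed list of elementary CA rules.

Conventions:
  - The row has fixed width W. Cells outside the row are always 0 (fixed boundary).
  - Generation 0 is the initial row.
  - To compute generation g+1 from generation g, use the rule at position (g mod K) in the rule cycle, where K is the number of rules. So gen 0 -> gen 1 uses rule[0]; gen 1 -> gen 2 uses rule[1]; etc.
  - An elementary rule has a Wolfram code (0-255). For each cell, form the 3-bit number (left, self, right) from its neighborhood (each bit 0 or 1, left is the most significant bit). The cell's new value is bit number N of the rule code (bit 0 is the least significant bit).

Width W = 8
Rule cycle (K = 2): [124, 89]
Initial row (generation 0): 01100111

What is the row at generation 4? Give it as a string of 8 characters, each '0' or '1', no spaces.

Gen 0: 01100111
Gen 1 (rule 124): 01110101
Gen 2 (rule 89): 01010000
Gen 3 (rule 124): 01111000
Gen 4 (rule 89): 01001111

Answer: 01001111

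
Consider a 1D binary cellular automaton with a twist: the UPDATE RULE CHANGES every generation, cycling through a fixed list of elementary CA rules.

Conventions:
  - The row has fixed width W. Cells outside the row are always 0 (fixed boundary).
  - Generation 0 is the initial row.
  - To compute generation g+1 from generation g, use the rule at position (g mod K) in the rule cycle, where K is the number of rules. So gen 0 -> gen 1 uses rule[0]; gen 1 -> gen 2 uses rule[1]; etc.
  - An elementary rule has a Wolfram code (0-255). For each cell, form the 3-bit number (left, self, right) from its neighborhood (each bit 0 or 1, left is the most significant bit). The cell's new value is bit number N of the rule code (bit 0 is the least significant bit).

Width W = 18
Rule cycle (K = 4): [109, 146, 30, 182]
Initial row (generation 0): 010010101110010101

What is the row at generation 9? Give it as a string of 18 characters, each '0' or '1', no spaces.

Answer: 011100100100111010

Derivation:
Gen 0: 010010101110010101
Gen 1 (rule 109): 010011111010011111
Gen 2 (rule 146): 101101110001101110
Gen 3 (rule 30): 101001001011001001
Gen 4 (rule 182): 111111111100111111
Gen 5 (rule 109): 100000000100100001
Gen 6 (rule 146): 010000001011010010
Gen 7 (rule 30): 111000011010011111
Gen 8 (rule 182): 010100100111101110
Gen 9 (rule 109): 011100100100111010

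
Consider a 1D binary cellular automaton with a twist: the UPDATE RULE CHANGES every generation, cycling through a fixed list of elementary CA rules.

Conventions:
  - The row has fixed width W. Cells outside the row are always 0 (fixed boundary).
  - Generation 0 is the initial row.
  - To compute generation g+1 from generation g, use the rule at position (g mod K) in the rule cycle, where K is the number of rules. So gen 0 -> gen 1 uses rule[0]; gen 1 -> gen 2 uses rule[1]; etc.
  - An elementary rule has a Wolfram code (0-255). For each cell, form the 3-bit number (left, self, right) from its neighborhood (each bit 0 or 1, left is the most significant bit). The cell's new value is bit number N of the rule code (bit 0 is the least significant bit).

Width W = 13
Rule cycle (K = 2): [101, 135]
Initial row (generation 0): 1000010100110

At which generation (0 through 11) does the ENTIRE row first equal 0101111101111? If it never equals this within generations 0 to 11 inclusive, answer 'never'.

Gen 0: 1000010100110
Gen 1 (rule 101): 1011011100010
Gen 2 (rule 135): 1000001001110
Gen 3 (rule 101): 1011101000010
Gen 4 (rule 135): 1001001011110
Gen 5 (rule 101): 1001001100010
Gen 6 (rule 135): 1011010001110
Gen 7 (rule 101): 1101110100010
Gen 8 (rule 135): 0000100101110
Gen 9 (rule 101): 1110100110010
Gen 10 (rule 135): 0100101000110
Gen 11 (rule 101): 0100111010010

Answer: never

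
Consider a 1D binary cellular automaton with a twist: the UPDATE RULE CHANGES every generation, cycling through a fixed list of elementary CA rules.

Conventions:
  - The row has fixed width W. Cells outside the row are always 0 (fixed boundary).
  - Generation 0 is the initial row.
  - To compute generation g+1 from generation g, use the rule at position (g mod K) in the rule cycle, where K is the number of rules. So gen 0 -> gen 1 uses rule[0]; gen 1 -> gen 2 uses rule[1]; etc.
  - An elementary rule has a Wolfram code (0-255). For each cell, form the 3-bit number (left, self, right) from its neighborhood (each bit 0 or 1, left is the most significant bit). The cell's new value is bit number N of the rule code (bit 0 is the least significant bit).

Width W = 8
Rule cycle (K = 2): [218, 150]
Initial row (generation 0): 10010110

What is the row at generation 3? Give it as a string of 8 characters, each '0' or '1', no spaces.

Answer: 01111001

Derivation:
Gen 0: 10010110
Gen 1 (rule 218): 01100111
Gen 2 (rule 150): 10011010
Gen 3 (rule 218): 01111001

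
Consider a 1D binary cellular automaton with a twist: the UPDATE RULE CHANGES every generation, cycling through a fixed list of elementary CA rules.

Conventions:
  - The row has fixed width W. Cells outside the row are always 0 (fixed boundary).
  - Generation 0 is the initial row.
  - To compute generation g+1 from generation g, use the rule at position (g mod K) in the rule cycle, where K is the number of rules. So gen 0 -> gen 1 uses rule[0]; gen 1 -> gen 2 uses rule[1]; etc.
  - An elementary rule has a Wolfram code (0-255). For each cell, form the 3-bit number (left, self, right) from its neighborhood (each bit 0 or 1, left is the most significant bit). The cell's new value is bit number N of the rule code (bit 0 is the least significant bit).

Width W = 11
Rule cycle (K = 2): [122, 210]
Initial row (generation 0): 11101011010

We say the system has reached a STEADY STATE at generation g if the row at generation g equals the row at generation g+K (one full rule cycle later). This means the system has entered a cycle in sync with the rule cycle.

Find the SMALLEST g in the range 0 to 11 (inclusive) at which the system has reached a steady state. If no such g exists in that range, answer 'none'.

Answer: none

Derivation:
Gen 0: 11101011010
Gen 1 (rule 122): 10110111101
Gen 2 (rule 210): 00010011100
Gen 3 (rule 122): 00101110110
Gen 4 (rule 210): 01000110011
Gen 5 (rule 122): 10101111111
Gen 6 (rule 210): 00000111111
Gen 7 (rule 122): 00001100001
Gen 8 (rule 210): 00010110010
Gen 9 (rule 122): 00101111101
Gen 10 (rule 210): 01000111100
Gen 11 (rule 122): 10101100110
Gen 12 (rule 210): 00000111011
Gen 13 (rule 122): 00001101111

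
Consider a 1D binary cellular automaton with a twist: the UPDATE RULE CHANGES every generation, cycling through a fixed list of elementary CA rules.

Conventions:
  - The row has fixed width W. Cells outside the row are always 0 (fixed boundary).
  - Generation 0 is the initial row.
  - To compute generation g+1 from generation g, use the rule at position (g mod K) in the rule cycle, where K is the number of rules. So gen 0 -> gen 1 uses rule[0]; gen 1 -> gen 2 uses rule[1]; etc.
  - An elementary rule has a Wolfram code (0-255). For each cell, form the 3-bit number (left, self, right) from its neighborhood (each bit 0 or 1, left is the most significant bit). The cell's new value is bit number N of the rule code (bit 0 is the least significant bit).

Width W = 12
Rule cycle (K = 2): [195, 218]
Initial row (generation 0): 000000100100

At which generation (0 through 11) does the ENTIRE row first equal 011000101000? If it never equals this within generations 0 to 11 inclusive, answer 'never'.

Gen 0: 000000100100
Gen 1 (rule 195): 111111001001
Gen 2 (rule 218): 111111110110
Gen 3 (rule 195): 011111110010
Gen 4 (rule 218): 111111111101
Gen 5 (rule 195): 011111111100
Gen 6 (rule 218): 111111111110
Gen 7 (rule 195): 011111111110
Gen 8 (rule 218): 111111111111
Gen 9 (rule 195): 011111111111
Gen 10 (rule 218): 111111111111
Gen 11 (rule 195): 011111111111

Answer: never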